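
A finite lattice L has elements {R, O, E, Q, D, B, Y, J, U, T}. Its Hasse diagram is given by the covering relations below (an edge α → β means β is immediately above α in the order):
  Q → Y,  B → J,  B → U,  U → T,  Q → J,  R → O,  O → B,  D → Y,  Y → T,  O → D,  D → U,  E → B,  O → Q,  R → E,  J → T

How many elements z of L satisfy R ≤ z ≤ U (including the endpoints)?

The interval [R, U] = {B, D, E, O, R, U}, which has 6 elements.

6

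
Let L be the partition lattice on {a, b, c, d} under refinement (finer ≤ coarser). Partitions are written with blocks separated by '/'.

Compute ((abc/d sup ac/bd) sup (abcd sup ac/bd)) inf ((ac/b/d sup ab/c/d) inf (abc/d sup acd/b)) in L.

abc/d

abc/d ∨ ac/bd = abcd
abcd ∨ ac/bd = abcd
abcd ∨ abcd = abcd
ac/b/d ∨ ab/c/d = abc/d
abc/d ∨ acd/b = abcd
abc/d ∧ abcd = abc/d
abcd ∧ abc/d = abc/d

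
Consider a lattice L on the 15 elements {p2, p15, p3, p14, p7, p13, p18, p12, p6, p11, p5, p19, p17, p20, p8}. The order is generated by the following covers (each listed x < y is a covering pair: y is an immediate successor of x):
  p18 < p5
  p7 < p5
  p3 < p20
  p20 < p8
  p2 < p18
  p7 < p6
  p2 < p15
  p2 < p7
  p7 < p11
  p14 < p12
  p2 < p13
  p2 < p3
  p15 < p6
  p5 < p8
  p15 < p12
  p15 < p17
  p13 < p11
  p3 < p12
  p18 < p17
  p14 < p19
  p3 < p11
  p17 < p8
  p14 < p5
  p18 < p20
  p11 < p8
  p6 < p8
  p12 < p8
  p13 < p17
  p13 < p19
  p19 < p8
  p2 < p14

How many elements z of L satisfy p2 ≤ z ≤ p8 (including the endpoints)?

15

The interval [p2, p8] = {p11, p12, p13, p14, p15, p17, p18, p19, p2, p20, p3, p5, p6, p7, p8}, which has 15 elements.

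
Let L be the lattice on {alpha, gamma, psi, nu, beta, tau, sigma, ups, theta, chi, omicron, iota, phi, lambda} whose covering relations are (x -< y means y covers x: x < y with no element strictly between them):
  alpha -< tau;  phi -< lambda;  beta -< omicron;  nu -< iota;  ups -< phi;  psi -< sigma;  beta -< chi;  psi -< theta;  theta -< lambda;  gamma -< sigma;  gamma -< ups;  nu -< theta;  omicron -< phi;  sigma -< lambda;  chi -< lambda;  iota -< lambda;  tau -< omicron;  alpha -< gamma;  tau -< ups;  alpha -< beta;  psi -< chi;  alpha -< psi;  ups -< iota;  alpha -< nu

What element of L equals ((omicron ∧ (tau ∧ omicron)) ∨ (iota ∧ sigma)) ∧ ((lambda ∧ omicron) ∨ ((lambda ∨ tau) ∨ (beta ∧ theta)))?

ups

tau ∧ omicron = tau
omicron ∧ tau = tau
iota ∧ sigma = gamma
tau ∨ gamma = ups
lambda ∧ omicron = omicron
lambda ∨ tau = lambda
beta ∧ theta = alpha
lambda ∨ alpha = lambda
omicron ∨ lambda = lambda
ups ∧ lambda = ups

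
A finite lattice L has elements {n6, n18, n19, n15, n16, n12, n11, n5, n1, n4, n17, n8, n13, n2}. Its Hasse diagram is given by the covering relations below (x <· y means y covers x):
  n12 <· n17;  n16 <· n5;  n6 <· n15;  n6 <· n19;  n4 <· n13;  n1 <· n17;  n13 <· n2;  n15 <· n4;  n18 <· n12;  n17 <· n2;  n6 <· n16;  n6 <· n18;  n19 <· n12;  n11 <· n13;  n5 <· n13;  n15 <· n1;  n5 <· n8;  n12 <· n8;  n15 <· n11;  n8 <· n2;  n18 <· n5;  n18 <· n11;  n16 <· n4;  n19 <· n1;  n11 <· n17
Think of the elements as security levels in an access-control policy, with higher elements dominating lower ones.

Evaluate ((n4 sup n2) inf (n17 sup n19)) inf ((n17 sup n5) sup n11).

n17

n4 ∨ n2 = n2
n17 ∨ n19 = n17
n2 ∧ n17 = n17
n17 ∨ n5 = n2
n2 ∨ n11 = n2
n17 ∧ n2 = n17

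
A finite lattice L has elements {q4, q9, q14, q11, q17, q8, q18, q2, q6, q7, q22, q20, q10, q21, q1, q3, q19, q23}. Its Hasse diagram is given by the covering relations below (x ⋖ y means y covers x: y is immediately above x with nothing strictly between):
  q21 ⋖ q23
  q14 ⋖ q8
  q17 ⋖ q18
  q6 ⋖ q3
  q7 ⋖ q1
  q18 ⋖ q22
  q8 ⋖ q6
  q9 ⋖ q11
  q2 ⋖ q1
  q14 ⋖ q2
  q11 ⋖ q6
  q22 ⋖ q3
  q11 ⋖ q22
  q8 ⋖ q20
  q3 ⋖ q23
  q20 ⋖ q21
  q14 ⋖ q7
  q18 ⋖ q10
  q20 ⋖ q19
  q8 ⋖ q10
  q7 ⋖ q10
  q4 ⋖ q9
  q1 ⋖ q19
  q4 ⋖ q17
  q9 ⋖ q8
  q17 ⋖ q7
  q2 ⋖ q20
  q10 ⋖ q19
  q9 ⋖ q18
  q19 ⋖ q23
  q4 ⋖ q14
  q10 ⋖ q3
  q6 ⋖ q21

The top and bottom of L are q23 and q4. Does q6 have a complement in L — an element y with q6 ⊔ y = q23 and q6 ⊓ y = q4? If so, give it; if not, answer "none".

none

For every candidate y, either q6 ∨ y ≠ q23 or q6 ∧ y ≠ q4; no complement exists.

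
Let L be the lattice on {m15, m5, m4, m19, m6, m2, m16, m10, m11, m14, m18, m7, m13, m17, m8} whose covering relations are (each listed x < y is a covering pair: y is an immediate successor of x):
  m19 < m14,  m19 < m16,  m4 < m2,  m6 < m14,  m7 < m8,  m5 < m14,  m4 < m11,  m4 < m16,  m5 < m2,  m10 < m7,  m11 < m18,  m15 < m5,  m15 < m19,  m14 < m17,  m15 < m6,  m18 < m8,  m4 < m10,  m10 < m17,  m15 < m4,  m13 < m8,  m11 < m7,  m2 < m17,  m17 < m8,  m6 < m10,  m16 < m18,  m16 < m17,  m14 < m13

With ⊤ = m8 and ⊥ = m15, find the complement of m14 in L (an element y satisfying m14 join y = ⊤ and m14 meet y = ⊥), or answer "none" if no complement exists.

Need y with m14 ∨ y = m8 and m14 ∧ y = m15.
Checking each element gives: m11.

m11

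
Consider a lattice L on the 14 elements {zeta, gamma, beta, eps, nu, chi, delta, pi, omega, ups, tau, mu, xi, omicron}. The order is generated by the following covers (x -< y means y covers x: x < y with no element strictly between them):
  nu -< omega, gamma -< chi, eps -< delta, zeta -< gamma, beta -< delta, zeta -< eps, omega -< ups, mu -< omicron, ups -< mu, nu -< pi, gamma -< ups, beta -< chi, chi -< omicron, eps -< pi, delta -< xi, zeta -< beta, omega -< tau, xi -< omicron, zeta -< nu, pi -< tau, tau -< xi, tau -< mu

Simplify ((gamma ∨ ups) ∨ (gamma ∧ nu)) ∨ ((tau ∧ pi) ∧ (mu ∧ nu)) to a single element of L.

gamma ∨ ups = ups
gamma ∧ nu = zeta
ups ∨ zeta = ups
tau ∧ pi = pi
mu ∧ nu = nu
pi ∧ nu = nu
ups ∨ nu = ups

ups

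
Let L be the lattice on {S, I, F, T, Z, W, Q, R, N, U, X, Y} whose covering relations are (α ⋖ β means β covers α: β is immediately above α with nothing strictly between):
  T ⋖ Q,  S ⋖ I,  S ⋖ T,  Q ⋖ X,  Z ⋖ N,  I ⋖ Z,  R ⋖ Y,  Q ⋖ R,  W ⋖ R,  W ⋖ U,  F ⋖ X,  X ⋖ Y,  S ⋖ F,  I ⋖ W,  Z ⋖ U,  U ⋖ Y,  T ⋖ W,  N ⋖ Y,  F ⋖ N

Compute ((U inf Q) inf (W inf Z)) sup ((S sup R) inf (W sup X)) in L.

R

U ∧ Q = T
W ∧ Z = I
T ∧ I = S
S ∨ R = R
W ∨ X = Y
R ∧ Y = R
S ∨ R = R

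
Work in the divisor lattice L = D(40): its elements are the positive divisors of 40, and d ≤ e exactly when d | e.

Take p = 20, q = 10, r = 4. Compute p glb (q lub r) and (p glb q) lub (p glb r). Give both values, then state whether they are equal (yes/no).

q lub r = 20, so p glb (q lub r) = 20 glb 20 = 20.
p glb q = 10 and p glb r = 4, so (p glb q) lub (p glb r) = 10 lub 4 = 20.
Equal: yes.

20; 20; yes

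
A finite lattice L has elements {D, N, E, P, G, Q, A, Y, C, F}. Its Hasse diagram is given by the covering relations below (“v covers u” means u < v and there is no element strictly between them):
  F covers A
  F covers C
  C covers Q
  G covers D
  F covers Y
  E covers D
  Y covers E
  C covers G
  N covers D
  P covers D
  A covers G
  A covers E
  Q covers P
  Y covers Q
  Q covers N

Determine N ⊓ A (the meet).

Common lower bounds of {N, A}: D.
The greatest among these is D.

D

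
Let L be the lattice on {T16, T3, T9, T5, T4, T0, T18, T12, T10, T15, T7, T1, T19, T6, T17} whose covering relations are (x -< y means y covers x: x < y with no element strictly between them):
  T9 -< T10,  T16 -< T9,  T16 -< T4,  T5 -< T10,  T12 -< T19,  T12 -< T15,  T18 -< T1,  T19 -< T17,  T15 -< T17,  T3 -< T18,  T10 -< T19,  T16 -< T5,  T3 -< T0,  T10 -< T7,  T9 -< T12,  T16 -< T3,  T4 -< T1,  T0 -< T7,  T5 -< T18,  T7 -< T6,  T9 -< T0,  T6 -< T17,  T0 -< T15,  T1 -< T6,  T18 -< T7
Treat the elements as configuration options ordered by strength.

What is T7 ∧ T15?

T0

Common lower bounds of {T7, T15}: T0, T16, T3, T9.
The greatest among these is T0.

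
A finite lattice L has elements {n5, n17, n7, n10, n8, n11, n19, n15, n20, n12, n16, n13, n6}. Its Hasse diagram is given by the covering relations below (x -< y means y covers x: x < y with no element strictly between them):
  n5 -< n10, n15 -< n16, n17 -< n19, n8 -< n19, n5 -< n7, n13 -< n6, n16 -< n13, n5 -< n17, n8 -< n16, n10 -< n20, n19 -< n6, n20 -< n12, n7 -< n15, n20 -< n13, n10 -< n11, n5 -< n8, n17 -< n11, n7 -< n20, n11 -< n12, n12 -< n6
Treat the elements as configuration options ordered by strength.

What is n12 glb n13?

Common lower bounds of {n12, n13}: n10, n20, n5, n7.
The greatest among these is n20.

n20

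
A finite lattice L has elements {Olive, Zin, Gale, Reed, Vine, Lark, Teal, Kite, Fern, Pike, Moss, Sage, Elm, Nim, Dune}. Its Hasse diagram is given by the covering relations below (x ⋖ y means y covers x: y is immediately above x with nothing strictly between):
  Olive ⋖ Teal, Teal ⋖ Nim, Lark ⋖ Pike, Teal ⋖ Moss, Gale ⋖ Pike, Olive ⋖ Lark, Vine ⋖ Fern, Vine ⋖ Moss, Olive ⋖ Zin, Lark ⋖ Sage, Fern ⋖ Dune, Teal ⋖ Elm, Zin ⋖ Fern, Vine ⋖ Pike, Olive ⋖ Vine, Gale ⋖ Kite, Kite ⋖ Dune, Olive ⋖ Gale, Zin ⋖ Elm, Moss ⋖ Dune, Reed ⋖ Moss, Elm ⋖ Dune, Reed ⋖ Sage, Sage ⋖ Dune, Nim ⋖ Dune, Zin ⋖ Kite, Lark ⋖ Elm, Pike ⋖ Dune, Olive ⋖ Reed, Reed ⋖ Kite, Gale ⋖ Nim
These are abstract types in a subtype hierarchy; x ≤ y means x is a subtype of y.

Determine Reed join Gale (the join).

Common upper bounds of {Reed, Gale}: Dune, Kite.
The least among these is Kite.

Kite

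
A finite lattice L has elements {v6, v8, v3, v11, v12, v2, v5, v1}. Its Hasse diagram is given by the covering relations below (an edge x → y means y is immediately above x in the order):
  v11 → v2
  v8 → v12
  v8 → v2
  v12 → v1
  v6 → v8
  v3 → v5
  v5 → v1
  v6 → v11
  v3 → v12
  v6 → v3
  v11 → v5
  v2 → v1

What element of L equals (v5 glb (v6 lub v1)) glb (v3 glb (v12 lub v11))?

v3

v6 ∨ v1 = v1
v5 ∧ v1 = v5
v12 ∨ v11 = v1
v3 ∧ v1 = v3
v5 ∧ v3 = v3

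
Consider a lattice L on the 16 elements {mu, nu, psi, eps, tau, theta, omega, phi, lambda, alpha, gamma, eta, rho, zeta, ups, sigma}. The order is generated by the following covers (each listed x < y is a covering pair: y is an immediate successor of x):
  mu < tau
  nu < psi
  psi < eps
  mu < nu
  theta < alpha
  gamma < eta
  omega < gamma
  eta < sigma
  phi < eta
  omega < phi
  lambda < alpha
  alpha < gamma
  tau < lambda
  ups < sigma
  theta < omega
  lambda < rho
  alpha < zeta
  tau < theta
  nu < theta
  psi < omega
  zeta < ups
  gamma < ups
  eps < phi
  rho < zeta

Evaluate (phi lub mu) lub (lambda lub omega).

phi ∨ mu = phi
lambda ∨ omega = gamma
phi ∨ gamma = eta

eta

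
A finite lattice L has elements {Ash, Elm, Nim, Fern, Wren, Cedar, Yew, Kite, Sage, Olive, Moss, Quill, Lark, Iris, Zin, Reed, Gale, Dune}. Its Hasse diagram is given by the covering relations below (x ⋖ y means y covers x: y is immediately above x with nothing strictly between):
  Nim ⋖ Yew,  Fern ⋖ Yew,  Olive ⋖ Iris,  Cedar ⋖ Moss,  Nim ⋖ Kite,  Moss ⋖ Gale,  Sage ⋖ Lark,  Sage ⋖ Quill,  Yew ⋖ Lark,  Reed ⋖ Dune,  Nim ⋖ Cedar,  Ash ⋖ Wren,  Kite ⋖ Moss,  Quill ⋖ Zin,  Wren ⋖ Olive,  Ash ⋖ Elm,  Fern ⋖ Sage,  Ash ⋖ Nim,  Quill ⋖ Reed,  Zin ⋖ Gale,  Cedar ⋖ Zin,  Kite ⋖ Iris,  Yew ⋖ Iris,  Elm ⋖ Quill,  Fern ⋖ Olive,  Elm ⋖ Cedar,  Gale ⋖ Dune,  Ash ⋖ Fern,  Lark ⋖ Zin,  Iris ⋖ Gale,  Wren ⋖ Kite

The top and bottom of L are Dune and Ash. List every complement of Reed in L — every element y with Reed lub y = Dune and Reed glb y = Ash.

Need y with Reed ∨ y = Dune and Reed ∧ y = Ash.
Checking each element gives: Kite, Nim, Wren.

Kite, Nim, Wren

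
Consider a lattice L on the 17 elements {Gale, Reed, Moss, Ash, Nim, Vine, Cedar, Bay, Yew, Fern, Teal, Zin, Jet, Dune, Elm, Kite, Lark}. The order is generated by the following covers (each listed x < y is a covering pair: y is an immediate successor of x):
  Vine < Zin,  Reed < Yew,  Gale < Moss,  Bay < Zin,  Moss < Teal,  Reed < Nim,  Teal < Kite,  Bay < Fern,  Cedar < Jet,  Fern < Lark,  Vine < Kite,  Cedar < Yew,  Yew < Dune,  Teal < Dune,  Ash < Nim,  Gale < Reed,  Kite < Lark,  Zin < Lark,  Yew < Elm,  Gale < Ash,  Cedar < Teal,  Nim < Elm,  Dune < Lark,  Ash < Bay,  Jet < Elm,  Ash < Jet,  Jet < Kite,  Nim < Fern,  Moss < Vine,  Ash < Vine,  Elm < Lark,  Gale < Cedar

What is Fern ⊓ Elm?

Nim

Common lower bounds of {Fern, Elm}: Ash, Gale, Nim, Reed.
The greatest among these is Nim.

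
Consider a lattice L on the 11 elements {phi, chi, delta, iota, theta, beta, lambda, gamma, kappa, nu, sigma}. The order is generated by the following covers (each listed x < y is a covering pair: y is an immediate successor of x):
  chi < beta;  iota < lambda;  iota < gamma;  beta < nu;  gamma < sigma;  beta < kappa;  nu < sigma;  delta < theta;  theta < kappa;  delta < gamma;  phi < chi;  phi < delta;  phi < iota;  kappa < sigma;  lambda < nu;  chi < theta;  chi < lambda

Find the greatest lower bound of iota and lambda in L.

iota

Common lower bounds of {iota, lambda}: iota, phi.
The greatest among these is iota.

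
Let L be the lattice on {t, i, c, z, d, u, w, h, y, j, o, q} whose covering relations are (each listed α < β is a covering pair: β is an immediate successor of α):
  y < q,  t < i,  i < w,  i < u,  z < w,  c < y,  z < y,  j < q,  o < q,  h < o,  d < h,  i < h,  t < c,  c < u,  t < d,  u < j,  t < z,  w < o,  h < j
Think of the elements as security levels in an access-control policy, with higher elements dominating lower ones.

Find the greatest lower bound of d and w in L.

t

Common lower bounds of {d, w}: t.
The greatest among these is t.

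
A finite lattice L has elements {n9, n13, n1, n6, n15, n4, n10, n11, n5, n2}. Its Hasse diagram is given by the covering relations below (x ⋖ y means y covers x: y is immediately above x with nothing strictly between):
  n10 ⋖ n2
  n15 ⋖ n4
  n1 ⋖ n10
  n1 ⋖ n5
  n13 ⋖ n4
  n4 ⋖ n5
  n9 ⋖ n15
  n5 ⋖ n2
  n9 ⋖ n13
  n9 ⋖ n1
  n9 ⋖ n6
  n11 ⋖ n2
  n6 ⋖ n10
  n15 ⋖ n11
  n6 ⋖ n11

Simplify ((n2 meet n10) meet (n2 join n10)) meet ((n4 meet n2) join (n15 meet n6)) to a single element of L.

n2 ∧ n10 = n10
n2 ∨ n10 = n2
n10 ∧ n2 = n10
n4 ∧ n2 = n4
n15 ∧ n6 = n9
n4 ∨ n9 = n4
n10 ∧ n4 = n9

n9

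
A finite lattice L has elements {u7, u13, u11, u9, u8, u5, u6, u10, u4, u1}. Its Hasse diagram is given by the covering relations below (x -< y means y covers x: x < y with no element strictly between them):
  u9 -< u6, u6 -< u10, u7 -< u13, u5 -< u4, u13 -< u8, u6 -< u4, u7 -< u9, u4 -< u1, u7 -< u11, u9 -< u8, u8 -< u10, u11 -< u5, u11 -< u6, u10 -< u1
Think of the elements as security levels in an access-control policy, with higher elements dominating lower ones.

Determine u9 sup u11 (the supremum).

u6

Common upper bounds of {u9, u11}: u1, u10, u4, u6.
The least among these is u6.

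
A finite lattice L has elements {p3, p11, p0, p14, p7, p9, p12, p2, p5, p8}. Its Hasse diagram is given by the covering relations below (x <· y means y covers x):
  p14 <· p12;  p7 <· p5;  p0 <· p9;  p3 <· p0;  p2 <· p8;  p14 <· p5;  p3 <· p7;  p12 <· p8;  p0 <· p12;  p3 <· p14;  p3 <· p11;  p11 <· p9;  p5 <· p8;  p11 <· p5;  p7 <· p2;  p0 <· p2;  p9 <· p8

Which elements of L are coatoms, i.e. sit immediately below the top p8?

The coatoms are exactly the elements covered by p8: p12, p2, p5, p9.

p12, p2, p5, p9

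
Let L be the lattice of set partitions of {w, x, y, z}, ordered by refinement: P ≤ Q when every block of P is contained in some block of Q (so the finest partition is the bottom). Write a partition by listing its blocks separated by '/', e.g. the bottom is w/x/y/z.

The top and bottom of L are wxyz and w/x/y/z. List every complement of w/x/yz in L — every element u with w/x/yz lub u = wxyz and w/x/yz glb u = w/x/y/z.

wxy/z, wxz/y, wy/xz, wz/xy

Need u with w/x/yz ∨ u = wxyz and w/x/yz ∧ u = w/x/y/z.
Checking each element gives: wxy/z, wxz/y, wy/xz, wz/xy.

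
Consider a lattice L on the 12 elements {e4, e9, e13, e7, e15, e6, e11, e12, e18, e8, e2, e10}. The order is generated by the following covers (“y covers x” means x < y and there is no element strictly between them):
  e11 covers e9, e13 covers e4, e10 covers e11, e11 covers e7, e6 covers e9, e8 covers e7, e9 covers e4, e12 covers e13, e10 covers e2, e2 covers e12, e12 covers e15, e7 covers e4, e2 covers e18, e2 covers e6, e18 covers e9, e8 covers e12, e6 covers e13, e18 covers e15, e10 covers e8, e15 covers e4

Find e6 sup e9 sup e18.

e2

Common upper bounds of {e6, e9, e18}: e10, e2.
The least among these is e2.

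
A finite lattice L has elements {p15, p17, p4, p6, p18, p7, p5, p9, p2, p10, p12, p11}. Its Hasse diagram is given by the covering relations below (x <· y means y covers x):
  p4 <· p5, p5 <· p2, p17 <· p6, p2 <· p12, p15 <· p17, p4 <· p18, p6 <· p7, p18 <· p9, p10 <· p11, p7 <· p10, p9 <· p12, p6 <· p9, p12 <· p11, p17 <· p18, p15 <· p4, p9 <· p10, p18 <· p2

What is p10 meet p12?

Common lower bounds of {p10, p12}: p15, p17, p18, p4, p6, p9.
The greatest among these is p9.

p9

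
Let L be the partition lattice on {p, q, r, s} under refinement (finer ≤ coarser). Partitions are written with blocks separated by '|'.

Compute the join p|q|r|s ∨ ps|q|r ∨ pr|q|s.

The join of p|q|r|s, ps|q|r, pr|q|s merges any blocks that overlap across the partitions, giving prs|q.

prs|q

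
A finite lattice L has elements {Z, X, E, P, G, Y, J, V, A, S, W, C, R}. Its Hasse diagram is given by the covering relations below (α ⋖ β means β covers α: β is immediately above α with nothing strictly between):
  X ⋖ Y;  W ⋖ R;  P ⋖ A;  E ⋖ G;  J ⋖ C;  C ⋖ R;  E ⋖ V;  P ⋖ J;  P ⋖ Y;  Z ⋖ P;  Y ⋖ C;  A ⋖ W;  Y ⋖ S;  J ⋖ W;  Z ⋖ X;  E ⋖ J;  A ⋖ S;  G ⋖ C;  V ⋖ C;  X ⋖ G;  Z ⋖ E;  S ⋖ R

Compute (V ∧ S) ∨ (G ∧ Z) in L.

Z

V ∧ S = Z
G ∧ Z = Z
Z ∨ Z = Z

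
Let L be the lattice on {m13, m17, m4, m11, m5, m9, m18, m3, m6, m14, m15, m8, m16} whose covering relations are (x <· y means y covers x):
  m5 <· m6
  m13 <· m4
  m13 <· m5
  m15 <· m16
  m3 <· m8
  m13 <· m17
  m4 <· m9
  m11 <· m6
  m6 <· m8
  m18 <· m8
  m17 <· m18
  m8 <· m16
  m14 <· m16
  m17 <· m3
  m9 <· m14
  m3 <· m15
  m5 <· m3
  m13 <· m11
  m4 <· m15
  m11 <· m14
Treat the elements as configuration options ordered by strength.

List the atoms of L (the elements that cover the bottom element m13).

m11, m17, m4, m5

The atoms are exactly the elements that cover m13: m11, m17, m4, m5.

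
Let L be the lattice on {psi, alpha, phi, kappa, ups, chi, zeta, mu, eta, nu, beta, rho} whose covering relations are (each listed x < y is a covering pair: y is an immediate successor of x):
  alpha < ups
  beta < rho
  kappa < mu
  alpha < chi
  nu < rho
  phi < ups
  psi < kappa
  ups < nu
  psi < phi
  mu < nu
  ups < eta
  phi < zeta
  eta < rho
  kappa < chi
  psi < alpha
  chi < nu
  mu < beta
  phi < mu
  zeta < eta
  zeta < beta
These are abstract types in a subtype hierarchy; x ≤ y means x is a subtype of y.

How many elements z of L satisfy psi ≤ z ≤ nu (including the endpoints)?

8

The interval [psi, nu] = {alpha, chi, kappa, mu, nu, phi, psi, ups}, which has 8 elements.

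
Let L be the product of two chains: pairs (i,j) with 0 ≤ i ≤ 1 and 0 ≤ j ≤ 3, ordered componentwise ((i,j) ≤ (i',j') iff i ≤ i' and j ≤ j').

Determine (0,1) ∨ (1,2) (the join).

In a product of chains, the join is componentwise max, giving (1,2).

(1,2)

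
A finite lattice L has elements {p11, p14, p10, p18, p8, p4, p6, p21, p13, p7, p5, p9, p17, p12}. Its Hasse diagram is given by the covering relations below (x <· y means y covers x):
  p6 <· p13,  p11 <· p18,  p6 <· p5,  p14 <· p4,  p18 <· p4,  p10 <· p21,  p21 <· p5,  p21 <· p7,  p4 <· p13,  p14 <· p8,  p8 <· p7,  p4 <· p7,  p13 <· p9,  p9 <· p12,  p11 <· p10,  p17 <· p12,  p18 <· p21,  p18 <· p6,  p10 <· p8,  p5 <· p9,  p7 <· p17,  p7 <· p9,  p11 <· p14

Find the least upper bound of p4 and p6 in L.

Common upper bounds of {p4, p6}: p12, p13, p9.
The least among these is p13.

p13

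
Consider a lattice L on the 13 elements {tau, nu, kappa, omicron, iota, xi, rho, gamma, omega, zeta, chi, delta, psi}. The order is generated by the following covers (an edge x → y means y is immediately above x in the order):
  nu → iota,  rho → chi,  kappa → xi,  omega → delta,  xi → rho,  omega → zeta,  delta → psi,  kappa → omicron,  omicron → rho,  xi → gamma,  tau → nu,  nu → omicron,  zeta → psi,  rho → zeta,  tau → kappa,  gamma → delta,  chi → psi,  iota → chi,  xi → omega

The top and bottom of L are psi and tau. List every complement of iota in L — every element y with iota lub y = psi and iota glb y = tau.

Need y with iota ∨ y = psi and iota ∧ y = tau.
Checking each element gives: delta, gamma, omega.

delta, gamma, omega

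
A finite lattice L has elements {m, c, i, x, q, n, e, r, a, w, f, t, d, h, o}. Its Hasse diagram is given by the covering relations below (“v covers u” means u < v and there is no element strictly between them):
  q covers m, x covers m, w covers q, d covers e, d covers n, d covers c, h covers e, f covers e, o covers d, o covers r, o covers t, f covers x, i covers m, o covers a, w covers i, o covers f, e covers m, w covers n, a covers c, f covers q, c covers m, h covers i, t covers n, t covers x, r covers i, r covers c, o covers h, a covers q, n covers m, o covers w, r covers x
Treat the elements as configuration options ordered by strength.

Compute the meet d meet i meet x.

Common lower bounds of {d, i, x}: m.
The greatest among these is m.

m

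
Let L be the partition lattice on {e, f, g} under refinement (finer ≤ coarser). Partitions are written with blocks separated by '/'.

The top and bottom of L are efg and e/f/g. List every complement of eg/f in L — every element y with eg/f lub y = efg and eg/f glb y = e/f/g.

e/fg, ef/g

Need y with eg/f ∨ y = efg and eg/f ∧ y = e/f/g.
Checking each element gives: e/fg, ef/g.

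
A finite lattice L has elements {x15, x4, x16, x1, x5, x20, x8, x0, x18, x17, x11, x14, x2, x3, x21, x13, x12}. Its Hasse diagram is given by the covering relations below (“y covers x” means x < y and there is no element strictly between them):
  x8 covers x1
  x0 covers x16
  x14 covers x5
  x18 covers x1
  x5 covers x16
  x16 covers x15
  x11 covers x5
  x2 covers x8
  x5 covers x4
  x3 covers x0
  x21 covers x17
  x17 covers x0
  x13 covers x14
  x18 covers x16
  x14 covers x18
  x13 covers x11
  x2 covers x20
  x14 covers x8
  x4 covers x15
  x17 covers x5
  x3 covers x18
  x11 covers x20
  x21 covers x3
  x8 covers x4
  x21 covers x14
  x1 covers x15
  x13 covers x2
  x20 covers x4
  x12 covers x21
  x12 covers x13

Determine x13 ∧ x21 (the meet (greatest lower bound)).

x14

Common lower bounds of {x13, x21}: x1, x14, x15, x16, x18, x4, x5, x8.
The greatest among these is x14.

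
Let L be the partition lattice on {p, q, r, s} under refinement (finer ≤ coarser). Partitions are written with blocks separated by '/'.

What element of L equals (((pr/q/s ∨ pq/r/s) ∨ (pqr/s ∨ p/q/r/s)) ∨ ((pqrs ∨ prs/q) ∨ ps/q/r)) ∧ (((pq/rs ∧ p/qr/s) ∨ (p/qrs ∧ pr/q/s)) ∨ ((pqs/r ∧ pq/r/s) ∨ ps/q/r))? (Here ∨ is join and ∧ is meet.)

pqs/r

pr/q/s ∨ pq/r/s = pqr/s
pqr/s ∨ p/q/r/s = pqr/s
pqr/s ∨ pqr/s = pqr/s
pqrs ∨ prs/q = pqrs
pqrs ∨ ps/q/r = pqrs
pqr/s ∨ pqrs = pqrs
pq/rs ∧ p/qr/s = p/q/r/s
p/qrs ∧ pr/q/s = p/q/r/s
p/q/r/s ∨ p/q/r/s = p/q/r/s
pqs/r ∧ pq/r/s = pq/r/s
pq/r/s ∨ ps/q/r = pqs/r
p/q/r/s ∨ pqs/r = pqs/r
pqrs ∧ pqs/r = pqs/r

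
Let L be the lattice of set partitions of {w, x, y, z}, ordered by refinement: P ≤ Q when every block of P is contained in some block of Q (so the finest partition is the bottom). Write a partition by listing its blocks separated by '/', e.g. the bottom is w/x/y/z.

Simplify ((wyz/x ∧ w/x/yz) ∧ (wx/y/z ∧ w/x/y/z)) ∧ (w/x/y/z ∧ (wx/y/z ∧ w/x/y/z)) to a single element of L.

wyz/x ∧ w/x/yz = w/x/yz
wx/y/z ∧ w/x/y/z = w/x/y/z
w/x/yz ∧ w/x/y/z = w/x/y/z
wx/y/z ∧ w/x/y/z = w/x/y/z
w/x/y/z ∧ w/x/y/z = w/x/y/z
w/x/y/z ∧ w/x/y/z = w/x/y/z

w/x/y/z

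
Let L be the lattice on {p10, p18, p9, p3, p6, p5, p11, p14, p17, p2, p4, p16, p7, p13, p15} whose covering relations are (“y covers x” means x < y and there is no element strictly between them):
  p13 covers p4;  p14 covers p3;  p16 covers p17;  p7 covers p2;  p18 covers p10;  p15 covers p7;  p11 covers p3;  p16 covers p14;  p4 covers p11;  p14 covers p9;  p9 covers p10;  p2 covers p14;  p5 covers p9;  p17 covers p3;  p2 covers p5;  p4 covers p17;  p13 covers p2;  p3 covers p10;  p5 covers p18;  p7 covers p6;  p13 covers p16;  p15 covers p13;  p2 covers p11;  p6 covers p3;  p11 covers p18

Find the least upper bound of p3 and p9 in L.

p14

Common upper bounds of {p3, p9}: p13, p14, p15, p16, p2, p7.
The least among these is p14.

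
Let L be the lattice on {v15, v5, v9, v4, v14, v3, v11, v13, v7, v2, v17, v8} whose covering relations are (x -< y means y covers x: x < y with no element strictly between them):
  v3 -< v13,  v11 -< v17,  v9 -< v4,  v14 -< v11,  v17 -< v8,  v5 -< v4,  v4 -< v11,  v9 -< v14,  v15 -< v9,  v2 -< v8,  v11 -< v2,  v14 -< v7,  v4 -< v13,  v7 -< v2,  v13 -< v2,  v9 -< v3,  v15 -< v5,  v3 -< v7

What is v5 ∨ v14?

Common upper bounds of {v5, v14}: v11, v17, v2, v8.
The least among these is v11.

v11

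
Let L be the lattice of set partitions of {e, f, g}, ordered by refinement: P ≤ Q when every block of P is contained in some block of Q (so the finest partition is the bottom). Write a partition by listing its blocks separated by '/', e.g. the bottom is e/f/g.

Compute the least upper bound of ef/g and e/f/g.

ef/g

Common upper bounds of {ef/g, e/f/g}: ef/g, efg.
The least among these is ef/g.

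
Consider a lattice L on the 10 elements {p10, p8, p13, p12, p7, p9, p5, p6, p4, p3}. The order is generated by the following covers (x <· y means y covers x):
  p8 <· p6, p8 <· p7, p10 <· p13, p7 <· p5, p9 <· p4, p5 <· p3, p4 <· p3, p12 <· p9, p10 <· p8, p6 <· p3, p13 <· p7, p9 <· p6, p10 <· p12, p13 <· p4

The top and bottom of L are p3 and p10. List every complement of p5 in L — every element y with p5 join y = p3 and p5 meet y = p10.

p12, p9

Need y with p5 ∨ y = p3 and p5 ∧ y = p10.
Checking each element gives: p12, p9.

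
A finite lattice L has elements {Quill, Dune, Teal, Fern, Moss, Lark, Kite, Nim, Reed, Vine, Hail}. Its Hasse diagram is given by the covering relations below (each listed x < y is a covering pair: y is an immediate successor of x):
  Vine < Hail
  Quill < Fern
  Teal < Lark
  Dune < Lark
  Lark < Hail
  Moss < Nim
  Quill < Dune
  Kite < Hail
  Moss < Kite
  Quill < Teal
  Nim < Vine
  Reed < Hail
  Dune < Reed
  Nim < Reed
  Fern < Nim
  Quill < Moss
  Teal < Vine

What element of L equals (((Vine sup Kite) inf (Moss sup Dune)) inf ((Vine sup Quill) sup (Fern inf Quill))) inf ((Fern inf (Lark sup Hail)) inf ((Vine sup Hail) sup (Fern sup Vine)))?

Vine ∨ Kite = Hail
Moss ∨ Dune = Reed
Hail ∧ Reed = Reed
Vine ∨ Quill = Vine
Fern ∧ Quill = Quill
Vine ∨ Quill = Vine
Reed ∧ Vine = Nim
Lark ∨ Hail = Hail
Fern ∧ Hail = Fern
Vine ∨ Hail = Hail
Fern ∨ Vine = Vine
Hail ∨ Vine = Hail
Fern ∧ Hail = Fern
Nim ∧ Fern = Fern

Fern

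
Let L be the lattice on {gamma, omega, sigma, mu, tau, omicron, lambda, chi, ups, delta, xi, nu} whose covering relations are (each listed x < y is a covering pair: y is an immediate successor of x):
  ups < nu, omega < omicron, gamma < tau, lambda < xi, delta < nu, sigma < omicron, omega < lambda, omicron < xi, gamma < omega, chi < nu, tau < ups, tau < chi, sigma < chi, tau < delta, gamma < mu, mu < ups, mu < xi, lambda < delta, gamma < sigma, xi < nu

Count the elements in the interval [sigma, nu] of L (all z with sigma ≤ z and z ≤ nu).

The interval [sigma, nu] = {chi, nu, omicron, sigma, xi}, which has 5 elements.

5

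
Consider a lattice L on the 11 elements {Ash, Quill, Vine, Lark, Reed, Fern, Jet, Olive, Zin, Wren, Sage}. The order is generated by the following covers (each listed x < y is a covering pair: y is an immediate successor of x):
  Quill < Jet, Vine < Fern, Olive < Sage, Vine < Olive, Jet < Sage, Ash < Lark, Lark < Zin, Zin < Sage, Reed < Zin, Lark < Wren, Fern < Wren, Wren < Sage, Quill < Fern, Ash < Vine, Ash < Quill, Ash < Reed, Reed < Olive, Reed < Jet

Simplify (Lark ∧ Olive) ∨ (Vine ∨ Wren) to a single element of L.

Wren

Lark ∧ Olive = Ash
Vine ∨ Wren = Wren
Ash ∨ Wren = Wren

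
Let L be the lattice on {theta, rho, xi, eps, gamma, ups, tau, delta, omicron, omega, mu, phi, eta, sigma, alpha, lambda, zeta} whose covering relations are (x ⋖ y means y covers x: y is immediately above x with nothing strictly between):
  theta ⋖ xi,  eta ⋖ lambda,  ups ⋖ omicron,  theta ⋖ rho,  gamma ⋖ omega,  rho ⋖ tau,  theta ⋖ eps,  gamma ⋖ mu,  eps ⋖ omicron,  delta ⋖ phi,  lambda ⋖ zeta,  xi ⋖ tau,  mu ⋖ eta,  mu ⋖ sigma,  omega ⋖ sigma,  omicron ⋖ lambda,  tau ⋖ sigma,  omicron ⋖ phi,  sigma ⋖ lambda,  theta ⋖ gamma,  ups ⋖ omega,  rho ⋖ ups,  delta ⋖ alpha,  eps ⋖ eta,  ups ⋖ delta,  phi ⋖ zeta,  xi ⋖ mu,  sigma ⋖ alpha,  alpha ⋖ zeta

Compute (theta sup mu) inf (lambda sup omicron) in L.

theta ∨ mu = mu
lambda ∨ omicron = lambda
mu ∧ lambda = mu

mu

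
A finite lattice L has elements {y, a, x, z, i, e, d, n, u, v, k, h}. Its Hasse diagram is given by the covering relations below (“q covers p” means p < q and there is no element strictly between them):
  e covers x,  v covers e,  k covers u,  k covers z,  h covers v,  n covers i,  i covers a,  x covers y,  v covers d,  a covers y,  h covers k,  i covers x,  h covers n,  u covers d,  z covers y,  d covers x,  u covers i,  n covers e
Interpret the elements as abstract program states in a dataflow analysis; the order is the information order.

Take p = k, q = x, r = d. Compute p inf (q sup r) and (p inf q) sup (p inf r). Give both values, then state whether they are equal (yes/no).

q sup r = d, so p inf (q sup r) = k inf d = d.
p inf q = x and p inf r = d, so (p inf q) sup (p inf r) = x sup d = d.
Equal: yes.

d; d; yes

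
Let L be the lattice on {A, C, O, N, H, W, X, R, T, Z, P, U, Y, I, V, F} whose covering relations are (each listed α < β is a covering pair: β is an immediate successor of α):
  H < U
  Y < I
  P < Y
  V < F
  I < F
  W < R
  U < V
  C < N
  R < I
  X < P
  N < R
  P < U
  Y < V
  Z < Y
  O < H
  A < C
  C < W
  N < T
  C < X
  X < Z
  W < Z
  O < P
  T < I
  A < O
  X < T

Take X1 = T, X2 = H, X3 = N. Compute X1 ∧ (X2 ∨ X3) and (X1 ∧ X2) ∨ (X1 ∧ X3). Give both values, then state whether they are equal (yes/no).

T; N; no

X2 ∨ X3 = F, so X1 ∧ (X2 ∨ X3) = T ∧ F = T.
X1 ∧ X2 = A and X1 ∧ X3 = N, so (X1 ∧ X2) ∨ (X1 ∧ X3) = A ∨ N = N.
Equal: no.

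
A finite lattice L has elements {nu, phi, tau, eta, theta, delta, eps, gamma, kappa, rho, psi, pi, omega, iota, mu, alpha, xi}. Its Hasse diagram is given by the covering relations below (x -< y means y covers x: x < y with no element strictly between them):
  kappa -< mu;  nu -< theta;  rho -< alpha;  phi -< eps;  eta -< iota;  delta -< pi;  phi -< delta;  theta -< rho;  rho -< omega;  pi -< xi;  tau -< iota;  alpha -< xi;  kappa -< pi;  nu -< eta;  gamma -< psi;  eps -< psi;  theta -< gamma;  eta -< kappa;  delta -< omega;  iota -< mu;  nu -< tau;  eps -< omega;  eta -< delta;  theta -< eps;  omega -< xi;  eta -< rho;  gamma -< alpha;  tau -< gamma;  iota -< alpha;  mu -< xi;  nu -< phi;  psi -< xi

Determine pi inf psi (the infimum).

phi

Common lower bounds of {pi, psi}: nu, phi.
The greatest among these is phi.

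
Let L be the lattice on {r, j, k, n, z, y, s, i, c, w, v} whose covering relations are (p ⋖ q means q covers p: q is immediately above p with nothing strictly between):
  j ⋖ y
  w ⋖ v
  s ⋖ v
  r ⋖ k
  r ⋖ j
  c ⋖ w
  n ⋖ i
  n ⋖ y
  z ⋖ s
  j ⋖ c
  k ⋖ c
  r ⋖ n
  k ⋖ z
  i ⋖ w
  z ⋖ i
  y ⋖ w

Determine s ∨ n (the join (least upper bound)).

v

Common upper bounds of {s, n}: v.
The least among these is v.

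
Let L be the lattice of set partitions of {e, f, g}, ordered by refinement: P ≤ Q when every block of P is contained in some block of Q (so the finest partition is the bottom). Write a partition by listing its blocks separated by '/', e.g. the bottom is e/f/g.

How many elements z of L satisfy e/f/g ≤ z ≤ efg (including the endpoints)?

5

The interval [e/f/g, efg] = {e/f/g, e/fg, ef/g, efg, eg/f}, which has 5 elements.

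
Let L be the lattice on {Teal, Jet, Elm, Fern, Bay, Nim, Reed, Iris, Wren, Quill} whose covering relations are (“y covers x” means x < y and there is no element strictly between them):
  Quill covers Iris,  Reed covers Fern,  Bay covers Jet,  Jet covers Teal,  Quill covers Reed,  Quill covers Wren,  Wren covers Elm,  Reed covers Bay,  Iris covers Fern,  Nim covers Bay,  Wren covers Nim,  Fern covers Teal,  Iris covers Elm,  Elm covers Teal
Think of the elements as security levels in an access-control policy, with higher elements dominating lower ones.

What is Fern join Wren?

Quill

Common upper bounds of {Fern, Wren}: Quill.
The least among these is Quill.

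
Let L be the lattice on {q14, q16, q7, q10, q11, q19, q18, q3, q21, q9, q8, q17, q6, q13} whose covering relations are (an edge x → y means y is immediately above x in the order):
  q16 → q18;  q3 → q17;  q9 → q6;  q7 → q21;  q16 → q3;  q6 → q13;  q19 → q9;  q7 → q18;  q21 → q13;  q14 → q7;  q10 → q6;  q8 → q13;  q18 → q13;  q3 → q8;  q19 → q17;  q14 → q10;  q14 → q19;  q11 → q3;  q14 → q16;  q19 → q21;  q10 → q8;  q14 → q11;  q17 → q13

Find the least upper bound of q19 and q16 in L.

Common upper bounds of {q19, q16}: q13, q17.
The least among these is q17.

q17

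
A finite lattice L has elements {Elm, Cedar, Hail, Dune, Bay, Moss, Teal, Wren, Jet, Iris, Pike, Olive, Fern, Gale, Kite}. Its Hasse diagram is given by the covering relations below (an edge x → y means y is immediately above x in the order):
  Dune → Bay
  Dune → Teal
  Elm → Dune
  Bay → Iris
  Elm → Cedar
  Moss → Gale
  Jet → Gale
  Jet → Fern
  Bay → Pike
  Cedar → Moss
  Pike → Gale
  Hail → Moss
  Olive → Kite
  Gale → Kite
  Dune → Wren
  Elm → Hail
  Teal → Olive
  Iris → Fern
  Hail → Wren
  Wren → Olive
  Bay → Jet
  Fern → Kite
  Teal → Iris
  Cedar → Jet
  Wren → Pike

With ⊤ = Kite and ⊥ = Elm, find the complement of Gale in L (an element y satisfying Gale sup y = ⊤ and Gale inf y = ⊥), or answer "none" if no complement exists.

For every candidate y, either Gale ∨ y ≠ Kite or Gale ∧ y ≠ Elm; no complement exists.

none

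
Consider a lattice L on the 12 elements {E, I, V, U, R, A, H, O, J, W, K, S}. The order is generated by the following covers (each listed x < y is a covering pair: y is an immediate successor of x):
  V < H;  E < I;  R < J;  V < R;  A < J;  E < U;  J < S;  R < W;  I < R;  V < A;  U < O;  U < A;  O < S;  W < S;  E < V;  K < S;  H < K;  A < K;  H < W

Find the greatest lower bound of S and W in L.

Common lower bounds of {S, W}: E, H, I, R, V, W.
The greatest among these is W.

W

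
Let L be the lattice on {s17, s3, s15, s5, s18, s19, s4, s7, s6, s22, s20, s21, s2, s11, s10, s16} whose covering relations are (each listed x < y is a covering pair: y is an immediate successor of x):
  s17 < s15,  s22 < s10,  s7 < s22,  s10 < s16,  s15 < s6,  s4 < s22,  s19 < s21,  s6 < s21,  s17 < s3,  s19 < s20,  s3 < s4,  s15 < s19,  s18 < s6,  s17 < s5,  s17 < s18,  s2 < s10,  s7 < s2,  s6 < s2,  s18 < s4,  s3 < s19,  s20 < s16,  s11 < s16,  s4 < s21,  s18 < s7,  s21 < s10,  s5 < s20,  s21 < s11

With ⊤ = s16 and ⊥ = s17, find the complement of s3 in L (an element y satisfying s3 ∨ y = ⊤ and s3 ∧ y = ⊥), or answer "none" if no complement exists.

none

For every candidate y, either s3 ∨ y ≠ s16 or s3 ∧ y ≠ s17; no complement exists.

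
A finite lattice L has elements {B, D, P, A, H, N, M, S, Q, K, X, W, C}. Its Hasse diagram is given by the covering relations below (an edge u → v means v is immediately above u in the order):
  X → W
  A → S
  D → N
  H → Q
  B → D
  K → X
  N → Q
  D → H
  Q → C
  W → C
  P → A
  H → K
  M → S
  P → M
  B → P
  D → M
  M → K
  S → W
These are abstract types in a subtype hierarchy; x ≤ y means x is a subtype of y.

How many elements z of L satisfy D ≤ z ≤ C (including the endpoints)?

10

The interval [D, C] = {C, D, H, K, M, N, Q, S, W, X}, which has 10 elements.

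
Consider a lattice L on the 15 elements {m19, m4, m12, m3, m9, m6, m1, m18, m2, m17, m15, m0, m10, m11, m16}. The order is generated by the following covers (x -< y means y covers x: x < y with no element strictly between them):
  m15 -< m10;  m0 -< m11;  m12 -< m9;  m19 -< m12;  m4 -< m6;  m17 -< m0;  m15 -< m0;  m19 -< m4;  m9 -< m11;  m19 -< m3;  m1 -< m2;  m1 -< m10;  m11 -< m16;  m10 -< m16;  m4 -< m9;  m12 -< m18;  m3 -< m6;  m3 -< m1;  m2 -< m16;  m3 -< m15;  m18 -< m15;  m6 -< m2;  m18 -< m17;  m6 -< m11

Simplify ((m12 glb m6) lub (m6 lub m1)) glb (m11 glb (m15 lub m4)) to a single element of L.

m12 ∧ m6 = m19
m6 ∨ m1 = m2
m19 ∨ m2 = m2
m15 ∨ m4 = m11
m11 ∧ m11 = m11
m2 ∧ m11 = m6

m6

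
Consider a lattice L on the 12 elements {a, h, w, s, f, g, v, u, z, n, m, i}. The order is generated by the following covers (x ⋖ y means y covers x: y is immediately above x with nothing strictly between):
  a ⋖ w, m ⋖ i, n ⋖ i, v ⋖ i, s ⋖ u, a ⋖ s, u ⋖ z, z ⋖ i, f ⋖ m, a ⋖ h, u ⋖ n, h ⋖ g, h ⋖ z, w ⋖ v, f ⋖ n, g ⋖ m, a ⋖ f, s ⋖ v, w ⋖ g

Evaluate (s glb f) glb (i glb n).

s ∧ f = a
i ∧ n = n
a ∧ n = a

a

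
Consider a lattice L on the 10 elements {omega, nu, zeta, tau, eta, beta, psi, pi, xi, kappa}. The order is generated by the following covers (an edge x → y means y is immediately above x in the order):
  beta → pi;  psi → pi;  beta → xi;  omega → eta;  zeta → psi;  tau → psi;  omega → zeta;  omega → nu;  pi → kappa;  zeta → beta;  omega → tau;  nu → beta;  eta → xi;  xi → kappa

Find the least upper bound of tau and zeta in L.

Common upper bounds of {tau, zeta}: kappa, pi, psi.
The least among these is psi.

psi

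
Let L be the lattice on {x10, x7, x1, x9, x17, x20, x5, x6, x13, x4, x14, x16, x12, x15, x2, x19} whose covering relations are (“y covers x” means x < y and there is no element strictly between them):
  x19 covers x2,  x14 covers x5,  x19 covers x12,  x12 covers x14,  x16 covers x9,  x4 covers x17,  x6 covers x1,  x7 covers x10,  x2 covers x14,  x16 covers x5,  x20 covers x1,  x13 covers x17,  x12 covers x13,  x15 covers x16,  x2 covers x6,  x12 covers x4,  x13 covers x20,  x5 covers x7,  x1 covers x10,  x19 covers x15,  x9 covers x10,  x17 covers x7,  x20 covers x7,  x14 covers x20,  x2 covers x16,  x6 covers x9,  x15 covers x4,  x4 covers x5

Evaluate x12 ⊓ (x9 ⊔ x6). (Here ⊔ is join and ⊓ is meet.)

x1

x9 ∨ x6 = x6
x12 ∧ x6 = x1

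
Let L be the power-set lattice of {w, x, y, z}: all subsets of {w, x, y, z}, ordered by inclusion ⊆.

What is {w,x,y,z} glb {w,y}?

Under ⊆, meet is intersection: {w,x,y,z} ∩ {w,y} = {w,y}.

{w,y}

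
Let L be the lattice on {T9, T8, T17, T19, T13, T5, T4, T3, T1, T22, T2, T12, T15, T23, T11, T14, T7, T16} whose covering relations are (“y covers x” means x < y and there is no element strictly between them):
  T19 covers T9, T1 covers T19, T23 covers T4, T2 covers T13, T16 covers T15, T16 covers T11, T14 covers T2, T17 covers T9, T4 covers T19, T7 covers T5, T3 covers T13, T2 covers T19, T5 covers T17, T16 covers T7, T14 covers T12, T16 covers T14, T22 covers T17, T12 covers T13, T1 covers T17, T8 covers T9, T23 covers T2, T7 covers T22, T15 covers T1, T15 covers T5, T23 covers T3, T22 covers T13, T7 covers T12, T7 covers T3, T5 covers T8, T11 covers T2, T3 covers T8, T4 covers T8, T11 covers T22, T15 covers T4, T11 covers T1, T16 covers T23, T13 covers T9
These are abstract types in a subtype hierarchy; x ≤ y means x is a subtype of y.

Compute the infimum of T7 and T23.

T3

Common lower bounds of {T7, T23}: T13, T3, T8, T9.
The greatest among these is T3.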